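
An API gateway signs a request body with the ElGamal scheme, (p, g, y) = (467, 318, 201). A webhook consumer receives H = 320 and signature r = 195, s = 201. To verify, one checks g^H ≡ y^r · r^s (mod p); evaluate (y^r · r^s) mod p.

Squares mod 467: 201^1≡201, 201^2≡239, 201^4≡147, 201^8≡127, 201^16≡251, 201^32≡423, 201^64≡68, 201^128≡421
195 = 128 + 64 + 2 + 1, so 201^195 ≡ 421·68·239·201 ≡ 131 (mod 467)
Squares mod 467: 195^1≡195, 195^2≡198, 195^4≡443, 195^8≡109, 195^16≡206, 195^32≡406, 195^64≡452, 195^128≡225
201 = 128 + 64 + 8 + 1, so 195^201 ≡ 225·452·109·195 ≡ 245 (mod 467)
y^r · r^s ≡ 131·245 = 32095 ≡ 339 (mod 467)

339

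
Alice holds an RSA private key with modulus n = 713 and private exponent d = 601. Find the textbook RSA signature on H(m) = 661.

(H(m))^2 ≡ 661^2 = 436921 ≡ 565
(H(m))^4 ≡ 565^2 = 319225 ≡ 514
(H(m))^8 ≡ 514^2 = 264196 ≡ 386
(H(m))^16 ≡ 386^2 = 148996 ≡ 692
(H(m))^32 ≡ 692^2 = 478864 ≡ 441
(H(m))^64 ≡ 441^2 = 194481 ≡ 545
(H(m))^128 ≡ 545^2 = 297025 ≡ 417
(H(m))^256 ≡ 417^2 = 173889 ≡ 630
(H(m))^512 ≡ 630^2 = 396900 ≡ 472
601 = 512 + 64 + 16 + 8 + 1, so (H(m))^601 ≡ 472·545·692·386·661 ≡ 227 (mod 713)

227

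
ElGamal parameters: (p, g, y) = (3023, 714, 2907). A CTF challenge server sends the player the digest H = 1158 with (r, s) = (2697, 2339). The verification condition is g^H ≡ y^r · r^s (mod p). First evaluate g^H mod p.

2311

714^2 = 509796 ≡ 1932
714^4 ≡ 1932^2 = 3732624 ≡ 2242
714^8 ≡ 2242^2 = 5026564 ≡ 2338
714^16 ≡ 2338^2 = 5466244 ≡ 660
714^32 ≡ 660^2 = 435600 ≡ 288
714^64 ≡ 288^2 = 82944 ≡ 1323
714^128 ≡ 1323^2 = 1750329 ≡ 12
714^256 ≡ 12^2 = 144
714^512 ≡ 144^2 = 20736 ≡ 2598
714^1024 ≡ 2598^2 = 6749604 ≡ 2268
1158 = 1024 + 128 + 4 + 2, so 714^1158 ≡ 2268·12·2242·1932 ≡ 2311 (mod 3023)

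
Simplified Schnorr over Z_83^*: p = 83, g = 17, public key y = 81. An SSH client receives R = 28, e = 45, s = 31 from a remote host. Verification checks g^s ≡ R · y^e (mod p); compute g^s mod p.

33

17^2 = 289 ≡ 40
17^4 ≡ 40^2 = 1600 ≡ 23
17^8 ≡ 23^2 = 529 ≡ 31
17^16 ≡ 31^2 = 961 ≡ 48
31 = 16 + 8 + 4 + 2 + 1, so 17^31 ≡ 48·31·23·40·17 ≡ 33 (mod 83)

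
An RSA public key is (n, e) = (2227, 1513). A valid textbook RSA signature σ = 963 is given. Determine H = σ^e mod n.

74

Squares mod 2227: σ^1≡963, σ^2≡937, σ^4≡531, σ^8≡1359, σ^16≡698, σ^32≡1718, σ^64≡749, σ^128≡2024, σ^256≡1123, σ^512≡647, σ^1024≡2160
1513 = 1024 + 256 + 128 + 64 + 32 + 8 + 1, so σ^1513 ≡ 2160·1123·2024·749·1718·1359·963 ≡ 74 (mod 2227)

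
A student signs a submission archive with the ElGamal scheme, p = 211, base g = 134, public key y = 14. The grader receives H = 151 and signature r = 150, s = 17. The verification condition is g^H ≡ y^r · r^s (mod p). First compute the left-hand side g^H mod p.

134

134^2 = 17956 ≡ 21
134^4 ≡ 21^2 = 441 ≡ 19
134^8 ≡ 19^2 = 361 ≡ 150
134^16 ≡ 150^2 = 22500 ≡ 134
134^32 ≡ 134^2 = 17956 ≡ 21
134^64 ≡ 21^2 = 441 ≡ 19
134^128 ≡ 19^2 = 361 ≡ 150
151 = 128 + 16 + 4 + 2 + 1, so 134^151 ≡ 150·134·19·21·134 ≡ 134 (mod 211)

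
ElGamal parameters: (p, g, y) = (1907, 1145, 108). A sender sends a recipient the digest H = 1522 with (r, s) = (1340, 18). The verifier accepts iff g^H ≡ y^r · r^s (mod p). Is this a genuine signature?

genuine

Left side g^H mod p:
1145^2 = 1311025 ≡ 916
1145^4 ≡ 916^2 = 839056 ≡ 1883
1145^8 ≡ 1883^2 = 3545689 ≡ 576
1145^16 ≡ 576^2 = 331776 ≡ 1865
1145^32 ≡ 1865^2 = 3478225 ≡ 1764
1145^64 ≡ 1764^2 = 3111696 ≡ 1379
1145^128 ≡ 1379^2 = 1901641 ≡ 362
1145^256 ≡ 362^2 = 131044 ≡ 1368
1145^512 ≡ 1368^2 = 1871424 ≡ 657
1145^1024 ≡ 657^2 = 431649 ≡ 667
1522 = 1024 + 256 + 128 + 64 + 32 + 16 + 2, so 1145^1522 ≡ 667·1368·362·1379·1764·1865·916 ≡ 1626 (mod 1907)
Right side y^r · r^s mod p:
108^2 = 11664 ≡ 222
108^4 ≡ 222^2 = 49284 ≡ 1609
108^8 ≡ 1609^2 = 2588881 ≡ 1082
108^16 ≡ 1082^2 = 1170724 ≡ 1733
108^32 ≡ 1733^2 = 3003289 ≡ 1671
108^64 ≡ 1671^2 = 2792241 ≡ 393
108^128 ≡ 393^2 = 154449 ≡ 1889
108^256 ≡ 1889^2 = 3568321 ≡ 324
108^512 ≡ 324^2 = 104976 ≡ 91
108^1024 ≡ 91^2 = 8281 ≡ 653
1340 = 1024 + 256 + 32 + 16 + 8 + 4, so 108^1340 ≡ 653·324·1671·1733·1082·1609 ≡ 836 (mod 1907)
1340^2 = 1795600 ≡ 1113
1340^4 ≡ 1113^2 = 1238769 ≡ 1126
1340^8 ≡ 1126^2 = 1267876 ≡ 1628
1340^16 ≡ 1628^2 = 2650384 ≡ 1561
18 = 16 + 2, so 1340^18 ≡ 1561·1113 ≡ 116 (mod 1907)
836·116 = 96976 ≡ 1626 (mod 1907)
1626 ≡ 1626 (mod 1907), so the signature is genuine.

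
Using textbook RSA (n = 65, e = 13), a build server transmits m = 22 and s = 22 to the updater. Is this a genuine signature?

Squares mod 65: s^1≡22, s^2≡29, s^4≡61, s^8≡16
13 = 8 + 4 + 1, so s^13 ≡ 16·61·22 ≡ 22 (mod 65)
s^13 mod 65 = 22 matches m.

genuine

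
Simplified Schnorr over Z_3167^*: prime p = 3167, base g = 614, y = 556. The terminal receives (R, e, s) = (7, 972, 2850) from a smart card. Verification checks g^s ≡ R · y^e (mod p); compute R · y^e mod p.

195

Squares mod 3167: 556^1≡556, 556^2≡1937, 556^4≡2241, 556^8≡2386, 556^16≡1897, 556^32≡897, 556^64≡191, 556^128≡1644, 556^256≡1285, 556^512≡1218
972 = 512 + 256 + 128 + 64 + 8 + 4, so 556^972 ≡ 1218·1285·1644·191·2386·2241 ≡ 2290 (mod 3167)
R · y^e ≡ 7·2290 = 16030 ≡ 195 (mod 3167)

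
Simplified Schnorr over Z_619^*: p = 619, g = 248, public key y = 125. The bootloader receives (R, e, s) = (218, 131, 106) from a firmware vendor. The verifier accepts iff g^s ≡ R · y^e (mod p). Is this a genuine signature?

g^s mod p:
248^2 = 61504 ≡ 223
248^4 ≡ 223^2 = 49729 ≡ 209
248^8 ≡ 209^2 = 43681 ≡ 351
248^16 ≡ 351^2 = 123201 ≡ 20
248^32 ≡ 20^2 = 400
248^64 ≡ 400^2 = 160000 ≡ 298
106 = 64 + 32 + 8 + 2, so 248^106 ≡ 298·400·351·223 ≡ 406 (mod 619)
R · y^e mod p:
125^2 = 15625 ≡ 150
125^4 ≡ 150^2 = 22500 ≡ 216
125^8 ≡ 216^2 = 46656 ≡ 231
125^16 ≡ 231^2 = 53361 ≡ 127
125^32 ≡ 127^2 = 16129 ≡ 35
125^64 ≡ 35^2 = 1225 ≡ 606
125^128 ≡ 606^2 = 367236 ≡ 169
131 = 128 + 2 + 1, so 125^131 ≡ 169·150·125 ≡ 89 (mod 619)
218·89 = 19402 ≡ 213 (mod 619)
406 ≠ 213; the check fails.

forged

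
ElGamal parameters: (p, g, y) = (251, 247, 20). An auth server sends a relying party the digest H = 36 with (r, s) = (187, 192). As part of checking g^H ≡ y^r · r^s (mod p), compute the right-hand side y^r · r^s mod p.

94

20^2 = 400 ≡ 149
20^4 ≡ 149^2 = 22201 ≡ 113
20^8 ≡ 113^2 = 12769 ≡ 219
20^16 ≡ 219^2 = 47961 ≡ 20
20^32 ≡ 20^2 = 400 ≡ 149
20^64 ≡ 149^2 = 22201 ≡ 113
20^128 ≡ 113^2 = 12769 ≡ 219
187 = 128 + 32 + 16 + 8 + 2 + 1, so 20^187 ≡ 219·149·20·219·149·20 ≡ 149 (mod 251)
187^2 = 34969 ≡ 80
187^4 ≡ 80^2 = 6400 ≡ 125
187^8 ≡ 125^2 = 15625 ≡ 63
187^16 ≡ 63^2 = 3969 ≡ 204
187^32 ≡ 204^2 = 41616 ≡ 201
187^64 ≡ 201^2 = 40401 ≡ 241
187^128 ≡ 241^2 = 58081 ≡ 100
192 = 128 + 64, so 187^192 ≡ 100·241 ≡ 4 (mod 251)
y^r · r^s ≡ 149·4 = 596 ≡ 94 (mod 251)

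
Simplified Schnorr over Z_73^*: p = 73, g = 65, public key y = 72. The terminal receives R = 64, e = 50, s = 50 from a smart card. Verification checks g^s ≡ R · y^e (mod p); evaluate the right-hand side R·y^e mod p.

Squares mod 73: 72^1≡72, 72^2≡1, 72^4≡1, 72^8≡1, 72^16≡1, 72^32≡1
50 = 32 + 16 + 2, so 72^50 ≡ 1·1·1 ≡ 1 (mod 73)
R · y^e ≡ 64·1 = 64 ≡ 64 (mod 73)

64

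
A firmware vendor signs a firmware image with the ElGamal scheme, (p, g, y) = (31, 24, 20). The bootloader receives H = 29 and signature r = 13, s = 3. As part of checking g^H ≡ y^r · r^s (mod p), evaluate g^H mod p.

Squares mod 31: 24^1≡24, 24^2≡18, 24^4≡14, 24^8≡10, 24^16≡7
29 = 16 + 8 + 4 + 1, so 24^29 ≡ 7·10·14·24 ≡ 22 (mod 31)

22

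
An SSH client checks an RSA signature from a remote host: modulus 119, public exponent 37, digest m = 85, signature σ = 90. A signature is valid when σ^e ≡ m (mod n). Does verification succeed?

Squares mod 119: σ^1≡90, σ^2≡8, σ^4≡64, σ^8≡50, σ^16≡1, σ^32≡1
37 = 32 + 4 + 1, so σ^37 ≡ 1·64·90 ≡ 48 (mod 119)
The recovered value 48 does not match the digest 85.

fails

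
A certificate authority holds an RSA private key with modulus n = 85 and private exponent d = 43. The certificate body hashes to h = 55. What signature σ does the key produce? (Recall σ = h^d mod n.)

30

h^2 ≡ 55^2 = 3025 ≡ 50
h^4 ≡ 50^2 = 2500 ≡ 35
h^8 ≡ 35^2 = 1225 ≡ 35
h^16 ≡ 35^2 = 1225 ≡ 35
h^32 ≡ 35^2 = 1225 ≡ 35
43 = 32 + 8 + 2 + 1, so h^43 ≡ 35·35·50·55 ≡ 30 (mod 85)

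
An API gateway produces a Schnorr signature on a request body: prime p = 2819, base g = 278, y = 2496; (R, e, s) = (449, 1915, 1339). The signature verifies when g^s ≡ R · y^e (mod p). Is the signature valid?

valid

g^s mod p:
Squares mod 2819: 278^1≡278, 278^2≡1171, 278^4≡1207, 278^8≡2245, 278^16≡2472, 278^32≡2011, 278^64≡1675, 278^128≡720, 278^256≡2523, 278^512≡227, 278^1024≡787
1339 = 1024 + 256 + 32 + 16 + 8 + 2 + 1, so 278^1339 ≡ 787·2523·2011·2472·2245·1171·278 ≡ 963 (mod 2819)
R · y^e mod p:
Squares mod 2819: 2496^1≡2496, 2496^2≡26, 2496^4≡676, 2496^8≡298, 2496^16≡1415, 2496^32≡735, 2496^64≡1796, 2496^128≡680, 2496^256≡84, 2496^512≡1418, 2496^1024≡777
1915 = 1024 + 512 + 256 + 64 + 32 + 16 + 8 + 2 + 1, so 2496^1915 ≡ 777·1418·84·1796·735·1415·298·26·2496 ≡ 1352 (mod 2819)
449·1352 = 607048 ≡ 963 (mod 2819)
963 ≡ 963 (mod 2819); signature holds.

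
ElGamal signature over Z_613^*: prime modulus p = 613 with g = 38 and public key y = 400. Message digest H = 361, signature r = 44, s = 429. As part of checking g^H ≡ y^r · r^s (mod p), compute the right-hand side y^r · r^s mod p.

400^2 = 160000 ≡ 7
400^4 ≡ 7^2 = 49
400^8 ≡ 49^2 = 2401 ≡ 562
400^16 ≡ 562^2 = 315844 ≡ 149
400^32 ≡ 149^2 = 22201 ≡ 133
44 = 32 + 8 + 4, so 400^44 ≡ 133·562·49 ≡ 492 (mod 613)
44^2 = 1936 ≡ 97
44^4 ≡ 97^2 = 9409 ≡ 214
44^8 ≡ 214^2 = 45796 ≡ 434
44^16 ≡ 434^2 = 188356 ≡ 165
44^32 ≡ 165^2 = 27225 ≡ 253
44^64 ≡ 253^2 = 64009 ≡ 257
44^128 ≡ 257^2 = 66049 ≡ 458
44^256 ≡ 458^2 = 209764 ≡ 118
429 = 256 + 128 + 32 + 8 + 4 + 1, so 44^429 ≡ 118·458·253·434·214·44 ≡ 561 (mod 613)
y^r · r^s ≡ 492·561 = 276012 ≡ 162 (mod 613)

162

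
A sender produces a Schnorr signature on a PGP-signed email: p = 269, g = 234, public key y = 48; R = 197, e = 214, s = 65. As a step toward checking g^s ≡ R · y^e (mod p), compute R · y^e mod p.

50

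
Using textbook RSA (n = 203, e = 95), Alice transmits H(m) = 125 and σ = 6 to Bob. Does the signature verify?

verifies

σ^2 ≡ 6^2 = 36
σ^4 ≡ 36^2 = 1296 ≡ 78
σ^8 ≡ 78^2 = 6084 ≡ 197
σ^16 ≡ 197^2 = 38809 ≡ 36
σ^32 ≡ 36^2 = 1296 ≡ 78
σ^64 ≡ 78^2 = 6084 ≡ 197
95 = 64 + 16 + 8 + 4 + 2 + 1, so σ^95 ≡ 197·36·197·78·36·6 ≡ 125 (mod 203)
Since 125 equals the digest 125, verification succeeds.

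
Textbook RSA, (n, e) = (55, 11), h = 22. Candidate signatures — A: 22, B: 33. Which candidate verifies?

Candidate A: 22^11 mod 55 = 33
Candidate B: 33^11 mod 55 = 22
  → matches h = 22

B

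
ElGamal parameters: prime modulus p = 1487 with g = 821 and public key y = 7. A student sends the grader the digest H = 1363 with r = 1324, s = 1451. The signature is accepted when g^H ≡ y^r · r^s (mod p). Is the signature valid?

valid

Left side g^H mod p:
821^1363 mod 1487 = 583
Right side y^r · r^s mod p:
7^1324 mod 1487 = 466
1324^1451 mod 1487 = 515
466·515 = 239990 ≡ 583 (mod 1487)
583 ≡ 583 (mod 1487), so the signature is genuine.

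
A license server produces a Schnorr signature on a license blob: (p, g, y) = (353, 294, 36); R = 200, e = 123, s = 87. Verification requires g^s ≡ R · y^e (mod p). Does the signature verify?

g^s mod p:
294^2 = 86436 ≡ 304
294^4 ≡ 304^2 = 92416 ≡ 283
294^8 ≡ 283^2 = 80089 ≡ 311
294^16 ≡ 311^2 = 96721 ≡ 352
294^32 ≡ 352^2 = 123904 ≡ 1
294^64 ≡ 1^2 = 1
87 = 64 + 16 + 4 + 2 + 1, so 294^87 ≡ 1·352·283·304·294 ≡ 101 (mod 353)
R · y^e mod p:
36^2 = 1296 ≡ 237
36^4 ≡ 237^2 = 56169 ≡ 42
36^8 ≡ 42^2 = 1764 ≡ 352
36^16 ≡ 352^2 = 123904 ≡ 1
36^32 ≡ 1^2 = 1
36^64 ≡ 1^2 = 1
123 = 64 + 32 + 16 + 8 + 2 + 1, so 36^123 ≡ 1·1·1·352·237·36 ≡ 293 (mod 353)
200·293 = 58600 ≡ 2 (mod 353)
101 ≠ 2; the check fails.

does not verify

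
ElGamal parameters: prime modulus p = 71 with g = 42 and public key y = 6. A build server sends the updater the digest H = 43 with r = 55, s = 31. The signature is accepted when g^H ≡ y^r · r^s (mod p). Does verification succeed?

passes

Left side g^H mod p:
42^2 = 1764 ≡ 60
42^4 ≡ 60^2 = 3600 ≡ 50
42^8 ≡ 50^2 = 2500 ≡ 15
42^16 ≡ 15^2 = 225 ≡ 12
42^32 ≡ 12^2 = 144 ≡ 2
43 = 32 + 8 + 2 + 1, so 42^43 ≡ 2·15·60·42 ≡ 56 (mod 71)
Right side y^r · r^s mod p:
6^2 = 36
6^4 ≡ 36^2 = 1296 ≡ 18
6^8 ≡ 18^2 = 324 ≡ 40
6^16 ≡ 40^2 = 1600 ≡ 38
6^32 ≡ 38^2 = 1444 ≡ 24
55 = 32 + 16 + 4 + 2 + 1, so 6^55 ≡ 24·38·18·36·6 ≡ 45 (mod 71)
55^2 = 3025 ≡ 43
55^4 ≡ 43^2 = 1849 ≡ 3
55^8 ≡ 3^2 = 9
55^16 ≡ 9^2 = 81 ≡ 10
31 = 16 + 8 + 4 + 2 + 1, so 55^31 ≡ 10·9·3·43·55 ≡ 47 (mod 71)
45·47 = 2115 ≡ 56 (mod 71)
56 ≡ 56 (mod 71), so the signature is genuine.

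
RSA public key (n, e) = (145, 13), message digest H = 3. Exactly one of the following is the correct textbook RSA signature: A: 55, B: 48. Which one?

B

Candidate A: Squares mod 145: 55^1≡55, 55^2≡125, 55^4≡110, 55^8≡65; 13 = 8 + 4 + 1, so 55^13 ≡ 65·110·55 ≡ 10 (mod 145)
Candidate B: Squares mod 145: 48^1≡48, 48^2≡129, 48^4≡111, 48^8≡141; 13 = 8 + 4 + 1, so 48^13 ≡ 141·111·48 ≡ 3 (mod 145)
  → matches H = 3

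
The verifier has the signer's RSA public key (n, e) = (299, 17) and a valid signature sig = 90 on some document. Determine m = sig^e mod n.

51

sig^17 mod 299 = 51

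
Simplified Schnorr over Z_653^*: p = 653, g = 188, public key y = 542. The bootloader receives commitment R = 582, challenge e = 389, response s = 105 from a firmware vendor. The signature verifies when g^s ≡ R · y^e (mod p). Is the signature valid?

g^s mod p:
188^2 = 35344 ≡ 82
188^4 ≡ 82^2 = 6724 ≡ 194
188^8 ≡ 194^2 = 37636 ≡ 415
188^16 ≡ 415^2 = 172225 ≡ 486
188^32 ≡ 486^2 = 236196 ≡ 463
188^64 ≡ 463^2 = 214369 ≡ 185
105 = 64 + 32 + 8 + 1, so 188^105 ≡ 185·463·415·188 ≡ 447 (mod 653)
R · y^e mod p:
542^2 = 293764 ≡ 567
542^4 ≡ 567^2 = 321489 ≡ 213
542^8 ≡ 213^2 = 45369 ≡ 312
542^16 ≡ 312^2 = 97344 ≡ 47
542^32 ≡ 47^2 = 2209 ≡ 250
542^64 ≡ 250^2 = 62500 ≡ 465
542^128 ≡ 465^2 = 216225 ≡ 82
542^256 ≡ 82^2 = 6724 ≡ 194
389 = 256 + 128 + 4 + 1, so 542^389 ≡ 194·82·213·542 ≡ 137 (mod 653)
582·137 = 79734 ≡ 68 (mod 653)
447 ≠ 68; the check fails.

invalid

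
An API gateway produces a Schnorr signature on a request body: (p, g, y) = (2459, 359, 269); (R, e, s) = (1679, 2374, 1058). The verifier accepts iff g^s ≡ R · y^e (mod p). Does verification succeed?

g^s mod p:
Squares mod 2459: 359^1≡359, 359^2≡1013, 359^4≡766, 359^8≡1514, 359^16≡408, 359^32≡1711, 359^64≡1311, 359^128≡2339, 359^256≡2105, 359^512≡2366, 359^1024≡1272
1058 = 1024 + 32 + 2, so 359^1058 ≡ 1272·1711·1013 ≡ 2253 (mod 2459)
R · y^e mod p:
Squares mod 2459: 269^1≡269, 269^2≡1050, 269^4≡868, 269^8≡970, 269^16≡1562, 269^32≡516, 269^64≡684, 269^128≡646, 269^256≡1745, 269^512≡783, 269^1024≡798, 269^2048≡2382
2374 = 2048 + 256 + 64 + 4 + 2, so 269^2374 ≡ 2382·1745·684·868·1050 ≡ 1028 (mod 2459)
1679·1028 = 1726012 ≡ 2253 (mod 2459)
2253 ≡ 2253 (mod 2459); signature holds.

passes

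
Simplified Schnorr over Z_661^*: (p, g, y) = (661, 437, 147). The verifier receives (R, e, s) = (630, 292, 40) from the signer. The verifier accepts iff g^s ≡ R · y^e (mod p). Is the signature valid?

g^s mod p:
437^2 = 190969 ≡ 601
437^4 ≡ 601^2 = 361201 ≡ 295
437^8 ≡ 295^2 = 87025 ≡ 434
437^16 ≡ 434^2 = 188356 ≡ 632
437^32 ≡ 632^2 = 399424 ≡ 180
40 = 32 + 8, so 437^40 ≡ 180·434 ≡ 122 (mod 661)
R · y^e mod p:
147^2 = 21609 ≡ 457
147^4 ≡ 457^2 = 208849 ≡ 634
147^8 ≡ 634^2 = 401956 ≡ 68
147^16 ≡ 68^2 = 4624 ≡ 658
147^32 ≡ 658^2 = 432964 ≡ 9
147^64 ≡ 9^2 = 81
147^128 ≡ 81^2 = 6561 ≡ 612
147^256 ≡ 612^2 = 374544 ≡ 418
292 = 256 + 32 + 4, so 147^292 ≡ 418·9·634 ≡ 220 (mod 661)
630·220 = 138600 ≡ 451 (mod 661)
122 ≠ 451; the check fails.

invalid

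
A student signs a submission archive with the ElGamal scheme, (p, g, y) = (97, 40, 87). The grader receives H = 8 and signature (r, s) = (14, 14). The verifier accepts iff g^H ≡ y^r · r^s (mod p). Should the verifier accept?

Left side g^H mod p:
40^8 mod 97 = 91
Right side y^r · r^s mod p:
87^14 mod 97 = 53
14^14 mod 97 = 31
53·31 = 1643 ≡ 91 (mod 97)
91 ≡ 91 (mod 97), so the signature is genuine.

accept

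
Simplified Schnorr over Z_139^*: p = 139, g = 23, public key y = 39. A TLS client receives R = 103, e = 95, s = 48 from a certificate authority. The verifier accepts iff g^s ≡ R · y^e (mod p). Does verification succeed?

passes

g^s mod p:
Squares mod 139: 23^1≡23, 23^2≡112, 23^4≡34, 23^8≡44, 23^16≡129, 23^32≡100
48 = 32 + 16, so 23^48 ≡ 100·129 ≡ 112 (mod 139)
R · y^e mod p:
Squares mod 139: 39^1≡39, 39^2≡131, 39^4≡64, 39^8≡65, 39^16≡55, 39^32≡106, 39^64≡116
95 = 64 + 16 + 8 + 4 + 2 + 1, so 39^95 ≡ 116·55·65·64·131·39 ≡ 105 (mod 139)
103·105 = 10815 ≡ 112 (mod 139)
112 ≡ 112 (mod 139); signature holds.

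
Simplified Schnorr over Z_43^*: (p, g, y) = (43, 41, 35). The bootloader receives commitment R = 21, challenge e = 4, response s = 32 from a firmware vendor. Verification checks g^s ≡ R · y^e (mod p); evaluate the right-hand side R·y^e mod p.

16

Squares mod 43: 35^1≡35, 35^2≡21, 35^4≡11
35^4 ≡ 11 (mod 43)
R · y^e ≡ 21·11 = 231 ≡ 16 (mod 43)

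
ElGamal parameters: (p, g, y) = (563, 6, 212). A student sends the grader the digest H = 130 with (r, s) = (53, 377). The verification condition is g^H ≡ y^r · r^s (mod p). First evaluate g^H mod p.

6^2 = 36
6^4 ≡ 36^2 = 1296 ≡ 170
6^8 ≡ 170^2 = 28900 ≡ 187
6^16 ≡ 187^2 = 34969 ≡ 63
6^32 ≡ 63^2 = 3969 ≡ 28
6^64 ≡ 28^2 = 784 ≡ 221
6^128 ≡ 221^2 = 48841 ≡ 423
130 = 128 + 2, so 6^130 ≡ 423·36 ≡ 27 (mod 563)

27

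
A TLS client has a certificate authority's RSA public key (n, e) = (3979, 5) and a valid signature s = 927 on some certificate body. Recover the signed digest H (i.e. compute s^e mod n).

3720

s^2 ≡ 927^2 = 859329 ≡ 3844
s^4 ≡ 3844^2 = 14776336 ≡ 2309
5 = 4 + 1, so s^5 ≡ 2309·927 ≡ 3720 (mod 3979)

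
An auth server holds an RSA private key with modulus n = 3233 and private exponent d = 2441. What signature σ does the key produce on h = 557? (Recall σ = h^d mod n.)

8

h^2 ≡ 557^2 = 310249 ≡ 3114
h^4 ≡ 3114^2 = 9696996 ≡ 1229
h^8 ≡ 1229^2 = 1510441 ≡ 630
h^16 ≡ 630^2 = 396900 ≡ 2474
h^32 ≡ 2474^2 = 6120676 ≡ 607
h^64 ≡ 607^2 = 368449 ≡ 3120
h^128 ≡ 3120^2 = 9734400 ≡ 3070
h^256 ≡ 3070^2 = 9424900 ≡ 705
h^512 ≡ 705^2 = 497025 ≡ 2376
h^1024 ≡ 2376^2 = 5645376 ≡ 558
h^2048 ≡ 558^2 = 311364 ≡ 996
2441 = 2048 + 256 + 128 + 8 + 1, so h^2441 ≡ 996·705·3070·630·557 ≡ 8 (mod 3233)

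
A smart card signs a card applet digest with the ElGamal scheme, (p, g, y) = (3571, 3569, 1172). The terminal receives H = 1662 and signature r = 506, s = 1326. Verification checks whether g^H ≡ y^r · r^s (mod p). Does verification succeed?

passes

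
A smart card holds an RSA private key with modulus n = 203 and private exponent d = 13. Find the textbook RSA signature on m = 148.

m^2 ≡ 148^2 = 21904 ≡ 183
m^4 ≡ 183^2 = 33489 ≡ 197
m^8 ≡ 197^2 = 38809 ≡ 36
13 = 8 + 4 + 1, so m^13 ≡ 36·197·148 ≡ 106 (mod 203)

106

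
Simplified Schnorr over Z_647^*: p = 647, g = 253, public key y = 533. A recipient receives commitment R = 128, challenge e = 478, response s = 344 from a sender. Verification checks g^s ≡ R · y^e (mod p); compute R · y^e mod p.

533^2 = 284089 ≡ 56
533^4 ≡ 56^2 = 3136 ≡ 548
533^8 ≡ 548^2 = 300304 ≡ 96
533^16 ≡ 96^2 = 9216 ≡ 158
533^32 ≡ 158^2 = 24964 ≡ 378
533^64 ≡ 378^2 = 142884 ≡ 544
533^128 ≡ 544^2 = 295936 ≡ 257
533^256 ≡ 257^2 = 66049 ≡ 55
478 = 256 + 128 + 64 + 16 + 8 + 4 + 2, so 533^478 ≡ 55·257·544·158·96·548·56 ≡ 86 (mod 647)
R · y^e ≡ 128·86 = 11008 ≡ 9 (mod 647)

9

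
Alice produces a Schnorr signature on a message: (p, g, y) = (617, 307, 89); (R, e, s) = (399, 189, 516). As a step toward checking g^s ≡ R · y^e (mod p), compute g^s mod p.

307^2 = 94249 ≡ 465
307^4 ≡ 465^2 = 216225 ≡ 275
307^8 ≡ 275^2 = 75625 ≡ 351
307^16 ≡ 351^2 = 123201 ≡ 418
307^32 ≡ 418^2 = 174724 ≡ 113
307^64 ≡ 113^2 = 12769 ≡ 429
307^128 ≡ 429^2 = 184041 ≡ 175
307^256 ≡ 175^2 = 30625 ≡ 392
307^512 ≡ 392^2 = 153664 ≡ 31
516 = 512 + 4, so 307^516 ≡ 31·275 ≡ 504 (mod 617)

504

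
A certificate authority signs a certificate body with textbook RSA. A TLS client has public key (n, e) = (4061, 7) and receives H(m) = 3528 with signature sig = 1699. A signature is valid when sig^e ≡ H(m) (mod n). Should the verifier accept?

accept

sig^2 ≡ 1699^2 = 2886601 ≡ 3291
sig^4 ≡ 3291^2 = 10830681 ≡ 4055
7 = 4 + 2 + 1, so sig^7 ≡ 4055·3291·1699 ≡ 3528 (mod 4061)
sig^7 mod 4061 = 3528 matches H(m).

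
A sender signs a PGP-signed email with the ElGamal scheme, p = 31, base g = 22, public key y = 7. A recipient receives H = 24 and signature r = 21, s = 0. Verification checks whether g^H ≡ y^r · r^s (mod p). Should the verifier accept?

accept

Left side g^H mod p:
Squares mod 31: 22^1≡22, 22^2≡19, 22^4≡20, 22^8≡28, 22^16≡9
24 = 16 + 8, so 22^24 ≡ 9·28 ≡ 4 (mod 31)
Right side y^r · r^s mod p:
Squares mod 31: 7^1≡7, 7^2≡18, 7^4≡14, 7^8≡10, 7^16≡7
21 = 16 + 4 + 1, so 7^21 ≡ 7·14·7 ≡ 4 (mod 31)
21^0 mod 31 = 1
4·1 = 4 ≡ 4 (mod 31)
4 ≡ 4 (mod 31), so the signature is genuine.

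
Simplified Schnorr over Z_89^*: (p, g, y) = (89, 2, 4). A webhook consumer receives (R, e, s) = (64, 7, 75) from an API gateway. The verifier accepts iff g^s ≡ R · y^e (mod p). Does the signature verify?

verifies

g^s mod p:
2^75 mod 89 = 67
R · y^e mod p:
4^7 mod 89 = 8
64·8 = 512 ≡ 67 (mod 89)
67 ≡ 67 (mod 89); signature holds.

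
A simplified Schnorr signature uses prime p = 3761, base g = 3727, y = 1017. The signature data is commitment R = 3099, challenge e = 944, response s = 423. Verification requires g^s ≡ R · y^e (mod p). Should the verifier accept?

accept

g^s mod p:
3727^2 = 13890529 ≡ 1156
3727^4 ≡ 1156^2 = 1336336 ≡ 1181
3727^8 ≡ 1181^2 = 1394761 ≡ 3191
3727^16 ≡ 3191^2 = 10182481 ≡ 1454
3727^32 ≡ 1454^2 = 2114116 ≡ 434
3727^64 ≡ 434^2 = 188356 ≡ 306
3727^128 ≡ 306^2 = 93636 ≡ 3372
3727^256 ≡ 3372^2 = 11370384 ≡ 881
423 = 256 + 128 + 32 + 4 + 2 + 1, so 3727^423 ≡ 881·3372·434·1181·1156·3727 ≡ 1883 (mod 3761)
R · y^e mod p:
1017^2 = 1034289 ≡ 14
1017^4 ≡ 14^2 = 196
1017^8 ≡ 196^2 = 38416 ≡ 806
1017^16 ≡ 806^2 = 649636 ≡ 2744
1017^32 ≡ 2744^2 = 7529536 ≡ 14
1017^64 ≡ 14^2 = 196
1017^128 ≡ 196^2 = 38416 ≡ 806
1017^256 ≡ 806^2 = 649636 ≡ 2744
1017^512 ≡ 2744^2 = 7529536 ≡ 14
944 = 512 + 256 + 128 + 32 + 16, so 1017^944 ≡ 14·2744·806·14·2744 ≡ 196 (mod 3761)
3099·196 = 607404 ≡ 1883 (mod 3761)
1883 ≡ 1883 (mod 3761); signature holds.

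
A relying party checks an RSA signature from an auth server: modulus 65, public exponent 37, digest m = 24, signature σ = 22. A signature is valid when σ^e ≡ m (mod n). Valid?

σ^2 ≡ 22^2 = 484 ≡ 29
σ^4 ≡ 29^2 = 841 ≡ 61
σ^8 ≡ 61^2 = 3721 ≡ 16
σ^16 ≡ 16^2 = 256 ≡ 61
σ^32 ≡ 61^2 = 3721 ≡ 16
37 = 32 + 4 + 1, so σ^37 ≡ 16·61·22 ≡ 22 (mod 65)
22 ≠ 24, so verification fails.

no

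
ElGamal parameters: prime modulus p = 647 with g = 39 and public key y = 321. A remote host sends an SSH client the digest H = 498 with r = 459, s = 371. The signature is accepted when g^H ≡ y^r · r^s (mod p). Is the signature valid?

Left side g^H mod p:
39^2 = 1521 ≡ 227
39^4 ≡ 227^2 = 51529 ≡ 416
39^8 ≡ 416^2 = 173056 ≡ 307
39^16 ≡ 307^2 = 94249 ≡ 434
39^32 ≡ 434^2 = 188356 ≡ 79
39^64 ≡ 79^2 = 6241 ≡ 418
39^128 ≡ 418^2 = 174724 ≡ 34
39^256 ≡ 34^2 = 1156 ≡ 509
498 = 256 + 128 + 64 + 32 + 16 + 2, so 39^498 ≡ 509·34·418·79·434·227 ≡ 62 (mod 647)
Right side y^r · r^s mod p:
321^2 = 103041 ≡ 168
321^4 ≡ 168^2 = 28224 ≡ 403
321^8 ≡ 403^2 = 162409 ≡ 12
321^16 ≡ 12^2 = 144
321^32 ≡ 144^2 = 20736 ≡ 32
321^64 ≡ 32^2 = 1024 ≡ 377
321^128 ≡ 377^2 = 142129 ≡ 436
321^256 ≡ 436^2 = 190096 ≡ 525
459 = 256 + 128 + 64 + 8 + 2 + 1, so 321^459 ≡ 525·436·377·12·168·321 ≡ 56 (mod 647)
459^2 = 210681 ≡ 406
459^4 ≡ 406^2 = 164836 ≡ 498
459^8 ≡ 498^2 = 248004 ≡ 203
459^16 ≡ 203^2 = 41209 ≡ 448
459^32 ≡ 448^2 = 200704 ≡ 134
459^64 ≡ 134^2 = 17956 ≡ 487
459^128 ≡ 487^2 = 237169 ≡ 367
459^256 ≡ 367^2 = 134689 ≡ 113
371 = 256 + 64 + 32 + 16 + 2 + 1, so 459^371 ≡ 113·487·134·448·406·459 ≡ 508 (mod 647)
56·508 = 28448 ≡ 627 (mod 647)
62 ≠ 627, so verification fails.

invalid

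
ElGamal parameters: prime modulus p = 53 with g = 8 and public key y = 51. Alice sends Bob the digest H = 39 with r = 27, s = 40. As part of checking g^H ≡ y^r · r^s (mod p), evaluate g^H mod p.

Squares mod 53: 8^1≡8, 8^2≡11, 8^4≡15, 8^8≡13, 8^16≡10, 8^32≡47
39 = 32 + 4 + 2 + 1, so 8^39 ≡ 47·15·11·8 ≡ 30 (mod 53)

30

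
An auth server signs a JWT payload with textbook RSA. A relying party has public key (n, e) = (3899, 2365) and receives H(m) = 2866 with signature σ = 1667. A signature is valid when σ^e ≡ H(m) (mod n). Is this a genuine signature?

σ^2 ≡ 1667^2 = 2778889 ≡ 2801
σ^4 ≡ 2801^2 = 7845601 ≡ 813
σ^8 ≡ 813^2 = 660969 ≡ 2038
σ^16 ≡ 2038^2 = 4153444 ≡ 1009
σ^32 ≡ 1009^2 = 1018081 ≡ 442
σ^64 ≡ 442^2 = 195364 ≡ 414
σ^128 ≡ 414^2 = 171396 ≡ 3739
σ^256 ≡ 3739^2 = 13980121 ≡ 2206
σ^512 ≡ 2206^2 = 4866436 ≡ 484
σ^1024 ≡ 484^2 = 234256 ≡ 316
σ^2048 ≡ 316^2 = 99856 ≡ 2381
2365 = 2048 + 256 + 32 + 16 + 8 + 4 + 1, so σ^2365 ≡ 2381·2206·442·1009·2038·813·1667 ≡ 2801 (mod 3899)
σ^2365 mod 3899 = 2801, but H(m) = 2866.

forged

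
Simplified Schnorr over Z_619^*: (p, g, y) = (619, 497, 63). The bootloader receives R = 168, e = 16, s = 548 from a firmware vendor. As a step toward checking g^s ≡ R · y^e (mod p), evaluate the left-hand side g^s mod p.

278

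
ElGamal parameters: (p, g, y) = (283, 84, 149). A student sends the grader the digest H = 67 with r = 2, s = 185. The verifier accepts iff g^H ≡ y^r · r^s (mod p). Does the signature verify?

verifies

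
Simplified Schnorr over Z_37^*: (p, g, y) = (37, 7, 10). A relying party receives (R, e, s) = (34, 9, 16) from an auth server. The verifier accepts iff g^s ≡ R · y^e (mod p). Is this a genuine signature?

g^s mod p:
7^2 = 49 ≡ 12
7^4 ≡ 12^2 = 144 ≡ 33
7^8 ≡ 33^2 = 1089 ≡ 16
7^16 ≡ 16^2 = 256 ≡ 34
R · y^e mod p:
10^2 = 100 ≡ 26
10^4 ≡ 26^2 = 676 ≡ 10
10^8 ≡ 10^2 = 100 ≡ 26
9 = 8 + 1, so 10^9 ≡ 26·10 ≡ 1 (mod 37)
34·1 = 34 ≡ 34 (mod 37)
34 ≡ 34 (mod 37); signature holds.

genuine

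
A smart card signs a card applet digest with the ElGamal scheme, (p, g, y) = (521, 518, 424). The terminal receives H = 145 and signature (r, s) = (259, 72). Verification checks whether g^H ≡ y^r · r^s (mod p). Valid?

Left side g^H mod p:
Squares mod 521: 518^1≡518, 518^2≡9, 518^4≡81, 518^8≡309, 518^16≡138, 518^32≡288, 518^64≡105, 518^128≡84
145 = 128 + 16 + 1, so 518^145 ≡ 84·138·518 ≡ 131 (mod 521)
Right side y^r · r^s mod p:
Squares mod 521: 424^1≡424, 424^2≡31, 424^4≡440, 424^8≡309, 424^16≡138, 424^32≡288, 424^64≡105, 424^128≡84, 424^256≡283
259 = 256 + 2 + 1, so 424^259 ≡ 283·31·424 ≡ 333 (mod 521)
Squares mod 521: 259^1≡259, 259^2≡393, 259^4≡233, 259^8≡105, 259^16≡84, 259^32≡283, 259^64≡376
72 = 64 + 8, so 259^72 ≡ 376·105 ≡ 405 (mod 521)
333·405 = 134865 ≡ 447 (mod 521)
131 ≠ 447, so verification fails.

no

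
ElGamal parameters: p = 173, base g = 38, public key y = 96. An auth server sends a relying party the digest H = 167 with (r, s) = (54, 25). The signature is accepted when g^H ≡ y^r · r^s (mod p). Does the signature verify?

does not verify

Left side g^H mod p:
38^2 = 1444 ≡ 60
38^4 ≡ 60^2 = 3600 ≡ 140
38^8 ≡ 140^2 = 19600 ≡ 51
38^16 ≡ 51^2 = 2601 ≡ 6
38^32 ≡ 6^2 = 36
38^64 ≡ 36^2 = 1296 ≡ 85
38^128 ≡ 85^2 = 7225 ≡ 132
167 = 128 + 32 + 4 + 2 + 1, so 38^167 ≡ 132·36·140·60·38 ≡ 4 (mod 173)
Right side y^r · r^s mod p:
96^2 = 9216 ≡ 47
96^4 ≡ 47^2 = 2209 ≡ 133
96^8 ≡ 133^2 = 17689 ≡ 43
96^16 ≡ 43^2 = 1849 ≡ 119
96^32 ≡ 119^2 = 14161 ≡ 148
54 = 32 + 16 + 4 + 2, so 96^54 ≡ 148·119·133·47 ≡ 83 (mod 173)
54^2 = 2916 ≡ 148
54^4 ≡ 148^2 = 21904 ≡ 106
54^8 ≡ 106^2 = 11236 ≡ 164
54^16 ≡ 164^2 = 26896 ≡ 81
25 = 16 + 8 + 1, so 54^25 ≡ 81·164·54 ≡ 78 (mod 173)
83·78 = 6474 ≡ 73 (mod 173)
4 ≠ 73, so verification fails.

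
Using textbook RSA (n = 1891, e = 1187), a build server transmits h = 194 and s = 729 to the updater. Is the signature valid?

s^2 ≡ 729^2 = 531441 ≡ 70
s^4 ≡ 70^2 = 4900 ≡ 1118
s^8 ≡ 1118^2 = 1249924 ≡ 1864
s^16 ≡ 1864^2 = 3474496 ≡ 729
s^32 ≡ 729^2 = 531441 ≡ 70
s^64 ≡ 70^2 = 4900 ≡ 1118
s^128 ≡ 1118^2 = 1249924 ≡ 1864
s^256 ≡ 1864^2 = 3474496 ≡ 729
s^512 ≡ 729^2 = 531441 ≡ 70
s^1024 ≡ 70^2 = 4900 ≡ 1118
1187 = 1024 + 128 + 32 + 2 + 1, so s^1187 ≡ 1118·1864·70·70·729 ≡ 70 (mod 1891)
The recovered value 70 does not match the digest 194.

invalid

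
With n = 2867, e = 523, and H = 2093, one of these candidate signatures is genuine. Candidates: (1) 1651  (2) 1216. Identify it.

Candidate 1: Squares mod 2867: 1651^1≡1651, 1651^2≡2151, 1651^4≡2330, 1651^8≡1669, 1651^16≡1704, 1651^32≡2212, 1651^64≡1842, 1651^128≡1303, 1651^256≡545, 1651^512≡1724; 523 = 512 + 8 + 2 + 1, so 1651^523 ≡ 1724·1669·2151·1651 ≡ 2093 (mod 2867)
  → matches H = 2093
Candidate 2: Squares mod 2867: 1216^1≡1216, 1216^2≡2151, 1216^4≡2330, 1216^8≡1669, 1216^16≡1704, 1216^32≡2212, 1216^64≡1842, 1216^128≡1303, 1216^256≡545, 1216^512≡1724; 523 = 512 + 8 + 2 + 1, so 1216^523 ≡ 1724·1669·2151·1216 ≡ 774 (mod 2867)

1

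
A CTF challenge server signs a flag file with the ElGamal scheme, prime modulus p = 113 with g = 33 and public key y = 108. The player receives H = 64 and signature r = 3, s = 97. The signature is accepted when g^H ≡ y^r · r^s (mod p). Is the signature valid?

invalid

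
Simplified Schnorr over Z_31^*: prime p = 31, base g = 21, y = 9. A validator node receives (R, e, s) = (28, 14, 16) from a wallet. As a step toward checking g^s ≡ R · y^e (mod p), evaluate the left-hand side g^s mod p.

21^2 = 441 ≡ 7
21^4 ≡ 7^2 = 49 ≡ 18
21^8 ≡ 18^2 = 324 ≡ 14
21^16 ≡ 14^2 = 196 ≡ 10

10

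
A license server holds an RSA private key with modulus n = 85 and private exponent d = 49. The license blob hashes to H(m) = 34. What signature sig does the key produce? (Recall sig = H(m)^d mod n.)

34

(H(m))^2 ≡ 34^2 = 1156 ≡ 51
(H(m))^4 ≡ 51^2 = 2601 ≡ 51
(H(m))^8 ≡ 51^2 = 2601 ≡ 51
(H(m))^16 ≡ 51^2 = 2601 ≡ 51
(H(m))^32 ≡ 51^2 = 2601 ≡ 51
49 = 32 + 16 + 1, so (H(m))^49 ≡ 51·51·34 ≡ 34 (mod 85)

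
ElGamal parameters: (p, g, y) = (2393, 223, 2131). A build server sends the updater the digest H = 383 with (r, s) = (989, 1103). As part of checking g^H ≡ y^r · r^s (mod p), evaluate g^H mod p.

223^2 = 49729 ≡ 1869
223^4 ≡ 1869^2 = 3493161 ≡ 1774
223^8 ≡ 1774^2 = 3147076 ≡ 281
223^16 ≡ 281^2 = 78961 ≡ 2385
223^32 ≡ 2385^2 = 5688225 ≡ 64
223^64 ≡ 64^2 = 4096 ≡ 1703
223^128 ≡ 1703^2 = 2900209 ≡ 2286
223^256 ≡ 2286^2 = 5225796 ≡ 1877
383 = 256 + 64 + 32 + 16 + 8 + 4 + 2 + 1, so 223^383 ≡ 1877·1703·64·2385·281·1774·1869·223 ≡ 1986 (mod 2393)

1986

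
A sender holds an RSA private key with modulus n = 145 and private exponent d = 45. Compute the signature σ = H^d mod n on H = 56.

H^2 ≡ 56^2 = 3136 ≡ 91
H^4 ≡ 91^2 = 8281 ≡ 16
H^8 ≡ 16^2 = 256 ≡ 111
H^16 ≡ 111^2 = 12321 ≡ 141
H^32 ≡ 141^2 = 19881 ≡ 16
45 = 32 + 8 + 4 + 1, so H^45 ≡ 16·111·16·56 ≡ 66 (mod 145)

66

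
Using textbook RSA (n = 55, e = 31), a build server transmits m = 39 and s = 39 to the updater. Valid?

Squares mod 55: s^1≡39, s^2≡36, s^4≡31, s^8≡26, s^16≡16
31 = 16 + 8 + 4 + 2 + 1, so s^31 ≡ 16·26·31·36·39 ≡ 39 (mod 55)
39 = m, so the signature checks out.

yes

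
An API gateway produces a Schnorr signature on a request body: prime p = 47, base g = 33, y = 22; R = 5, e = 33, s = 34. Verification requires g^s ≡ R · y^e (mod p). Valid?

g^s mod p:
33^2 = 1089 ≡ 8
33^4 ≡ 8^2 = 64 ≡ 17
33^8 ≡ 17^2 = 289 ≡ 7
33^16 ≡ 7^2 = 49 ≡ 2
33^32 ≡ 2^2 = 4
34 = 32 + 2, so 33^34 ≡ 4·8 ≡ 32 (mod 47)
R · y^e mod p:
22^2 = 484 ≡ 14
22^4 ≡ 14^2 = 196 ≡ 8
22^8 ≡ 8^2 = 64 ≡ 17
22^16 ≡ 17^2 = 289 ≡ 7
22^32 ≡ 7^2 = 49 ≡ 2
33 = 32 + 1, so 22^33 ≡ 2·22 ≡ 44 (mod 47)
5·44 = 220 ≡ 32 (mod 47)
32 ≡ 32 (mod 47); signature holds.

yes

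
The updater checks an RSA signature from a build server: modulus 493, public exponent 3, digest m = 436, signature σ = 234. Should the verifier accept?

σ^3 mod 493 = 327
The recovered value 327 does not match the digest 436.

reject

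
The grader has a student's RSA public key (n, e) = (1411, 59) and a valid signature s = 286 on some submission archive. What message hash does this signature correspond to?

741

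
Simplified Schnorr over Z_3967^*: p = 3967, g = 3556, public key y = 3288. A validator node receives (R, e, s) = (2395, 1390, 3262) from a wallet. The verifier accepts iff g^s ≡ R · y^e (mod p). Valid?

g^s mod p:
Squares mod 3967: 3556^1≡3556, 3556^2≡2307, 3556^4≡2502, 3556^8≡78, 3556^16≡2117, 3556^32≡2946, 3556^64≡3087, 3556^128≡835, 3556^256≡3000, 3556^512≡2844, 3556^1024≡3590, 3556^2048≡3284
3262 = 2048 + 1024 + 128 + 32 + 16 + 8 + 4 + 2, so 3556^3262 ≡ 3284·3590·835·2946·2117·78·2502·2307 ≡ 1331 (mod 3967)
R · y^e mod p:
Squares mod 3967: 3288^1≡3288, 3288^2≡869, 3288^4≡1431, 3288^8≡789, 3288^16≡3669, 3288^32≡1530, 3288^64≡370, 3288^128≡2022, 3288^256≡2474, 3288^512≡3562, 3288^1024≡1378
1390 = 1024 + 256 + 64 + 32 + 8 + 4 + 2, so 3288^1390 ≡ 1378·2474·370·1530·789·1431·869 ≡ 1859 (mod 3967)
2395·1859 = 4452305 ≡ 1331 (mod 3967)
1331 ≡ 1331 (mod 3967); signature holds.

yes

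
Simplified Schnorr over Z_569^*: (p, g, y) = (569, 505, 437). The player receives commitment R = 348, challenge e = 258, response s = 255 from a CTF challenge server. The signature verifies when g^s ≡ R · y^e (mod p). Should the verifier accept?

accept

g^s mod p:
Squares mod 569: 505^1≡505, 505^2≡113, 505^4≡251, 505^8≡411, 505^16≡497, 505^32≡63, 505^64≡555, 505^128≡196
255 = 128 + 64 + 32 + 16 + 8 + 4 + 2 + 1, so 505^255 ≡ 196·555·63·497·411·251·113·505 ≡ 111 (mod 569)
R · y^e mod p:
Squares mod 569: 437^1≡437, 437^2≡354, 437^4≡136, 437^8≡288, 437^16≡439, 437^32≡399, 437^64≡450, 437^128≡505, 437^256≡113
258 = 256 + 2, so 437^258 ≡ 113·354 ≡ 172 (mod 569)
348·172 = 59856 ≡ 111 (mod 569)
111 ≡ 111 (mod 569); signature holds.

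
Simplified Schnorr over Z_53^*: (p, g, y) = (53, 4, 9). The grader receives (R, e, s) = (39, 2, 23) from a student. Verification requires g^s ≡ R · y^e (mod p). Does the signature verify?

g^s mod p:
Squares mod 53: 4^1≡4, 4^2≡16, 4^4≡44, 4^8≡28, 4^16≡42
23 = 16 + 4 + 2 + 1, so 4^23 ≡ 42·44·16·4 ≡ 29 (mod 53)
R · y^e mod p:
Squares mod 53: 9^1≡9, 9^2≡28
9^2 ≡ 28 (mod 53)
39·28 = 1092 ≡ 32 (mod 53)
29 ≠ 32; the check fails.

does not verify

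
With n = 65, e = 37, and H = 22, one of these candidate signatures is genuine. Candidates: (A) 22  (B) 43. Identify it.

Candidate A: 22^2 = 484 ≡ 29; 22^4 ≡ 29^2 = 841 ≡ 61; 22^8 ≡ 61^2 = 3721 ≡ 16; 22^16 ≡ 16^2 = 256 ≡ 61; 22^32 ≡ 61^2 = 3721 ≡ 16; 37 = 32 + 4 + 1, so 22^37 ≡ 16·61·22 ≡ 22 (mod 65)
  → matches H = 22
Candidate B: 43^2 = 1849 ≡ 29; 43^4 ≡ 29^2 = 841 ≡ 61; 43^8 ≡ 61^2 = 3721 ≡ 16; 43^16 ≡ 16^2 = 256 ≡ 61; 43^32 ≡ 61^2 = 3721 ≡ 16; 37 = 32 + 4 + 1, so 43^37 ≡ 16·61·43 ≡ 43 (mod 65)

A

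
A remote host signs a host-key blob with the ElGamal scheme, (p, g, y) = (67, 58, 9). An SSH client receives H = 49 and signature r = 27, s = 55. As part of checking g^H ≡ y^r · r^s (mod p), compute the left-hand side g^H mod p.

Squares mod 67: 58^1≡58, 58^2≡14, 58^4≡62, 58^8≡25, 58^16≡22, 58^32≡15
49 = 32 + 16 + 1, so 58^49 ≡ 15·22·58 ≡ 45 (mod 67)

45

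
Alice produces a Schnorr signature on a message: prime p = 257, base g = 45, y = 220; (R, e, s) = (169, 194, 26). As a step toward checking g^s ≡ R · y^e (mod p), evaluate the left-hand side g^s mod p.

Squares mod 257: 45^1≡45, 45^2≡226, 45^4≡190, 45^8≡120, 45^16≡8
26 = 16 + 8 + 2, so 45^26 ≡ 8·120·226 ≡ 52 (mod 257)

52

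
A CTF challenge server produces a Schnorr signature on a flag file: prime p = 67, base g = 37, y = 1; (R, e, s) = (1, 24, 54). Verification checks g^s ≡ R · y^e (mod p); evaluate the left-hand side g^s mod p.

1

37^2 = 1369 ≡ 29
37^4 ≡ 29^2 = 841 ≡ 37
37^8 ≡ 37^2 = 1369 ≡ 29
37^16 ≡ 29^2 = 841 ≡ 37
37^32 ≡ 37^2 = 1369 ≡ 29
54 = 32 + 16 + 4 + 2, so 37^54 ≡ 29·37·37·29 ≡ 1 (mod 67)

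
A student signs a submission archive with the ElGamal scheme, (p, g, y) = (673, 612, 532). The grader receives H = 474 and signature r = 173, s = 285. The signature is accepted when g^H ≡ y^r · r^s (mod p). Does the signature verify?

does not verify

Left side g^H mod p:
Squares mod 673: 612^1≡612, 612^2≡356, 612^4≡212, 612^8≡526, 612^16≡73, 612^32≡618, 612^64≡333, 612^128≡517, 612^256≡108
474 = 256 + 128 + 64 + 16 + 8 + 2, so 612^474 ≡ 108·517·333·73·526·356 ≡ 371 (mod 673)
Right side y^r · r^s mod p:
Squares mod 673: 532^1≡532, 532^2≡364, 532^4≡588, 532^8≡495, 532^16≡53, 532^32≡117, 532^64≡229, 532^128≡620
173 = 128 + 32 + 8 + 4 + 1, so 532^173 ≡ 620·117·495·588·532 ≡ 594 (mod 673)
Squares mod 673: 173^1≡173, 173^2≡317, 173^4≡212, 173^8≡526, 173^16≡73, 173^32≡618, 173^64≡333, 173^128≡517, 173^256≡108
285 = 256 + 16 + 8 + 4 + 1, so 173^285 ≡ 108·73·526·212·173 ≡ 105 (mod 673)
594·105 = 62370 ≡ 454 (mod 673)
371 ≠ 454, so verification fails.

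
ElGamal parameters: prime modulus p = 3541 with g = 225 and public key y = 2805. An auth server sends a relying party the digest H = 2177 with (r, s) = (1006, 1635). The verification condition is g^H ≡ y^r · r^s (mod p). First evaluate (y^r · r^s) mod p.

2805^1006 mod 3541 = 2581
1006^1635 mod 3541 = 440
y^r · r^s ≡ 2581·440 = 1135640 ≡ 2520 (mod 3541)

2520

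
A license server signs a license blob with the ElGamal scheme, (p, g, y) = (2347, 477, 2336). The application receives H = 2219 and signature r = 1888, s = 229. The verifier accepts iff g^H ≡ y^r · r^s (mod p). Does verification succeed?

passes

Left side g^H mod p:
477^2 = 227529 ≡ 2217
477^4 ≡ 2217^2 = 4915089 ≡ 471
477^8 ≡ 471^2 = 221841 ≡ 1223
477^16 ≡ 1223^2 = 1495729 ≡ 690
477^32 ≡ 690^2 = 476100 ≡ 2006
477^64 ≡ 2006^2 = 4024036 ≡ 1278
477^128 ≡ 1278^2 = 1633284 ≡ 2119
477^256 ≡ 2119^2 = 4490161 ≡ 350
477^512 ≡ 350^2 = 122500 ≡ 456
477^1024 ≡ 456^2 = 207936 ≡ 1400
477^2048 ≡ 1400^2 = 1960000 ≡ 255
2219 = 2048 + 128 + 32 + 8 + 2 + 1, so 477^2219 ≡ 255·2119·2006·1223·2217·477 ≡ 1017 (mod 2347)
Right side y^r · r^s mod p:
2336^2 = 5456896 ≡ 121
2336^4 ≡ 121^2 = 14641 ≡ 559
2336^8 ≡ 559^2 = 312481 ≡ 330
2336^16 ≡ 330^2 = 108900 ≡ 938
2336^32 ≡ 938^2 = 879844 ≡ 2066
2336^64 ≡ 2066^2 = 4268356 ≡ 1510
2336^128 ≡ 1510^2 = 2280100 ≡ 1163
2336^256 ≡ 1163^2 = 1352569 ≡ 697
2336^512 ≡ 697^2 = 485809 ≡ 2327
2336^1024 ≡ 2327^2 = 5414929 ≡ 400
1888 = 1024 + 512 + 256 + 64 + 32, so 2336^1888 ≡ 400·2327·697·1510·2066 ≡ 2231 (mod 2347)
1888^2 = 3564544 ≡ 1798
1888^4 ≡ 1798^2 = 3232804 ≡ 985
1888^8 ≡ 985^2 = 970225 ≡ 914
1888^16 ≡ 914^2 = 835396 ≡ 2211
1888^32 ≡ 2211^2 = 4888521 ≡ 2067
1888^64 ≡ 2067^2 = 4272489 ≡ 949
1888^128 ≡ 949^2 = 900601 ≡ 1700
229 = 128 + 64 + 32 + 4 + 1, so 1888^229 ≡ 1700·949·2067·985·1888 ≡ 2318 (mod 2347)
2231·2318 = 5171458 ≡ 1017 (mod 2347)
1017 ≡ 1017 (mod 2347), so the signature is genuine.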